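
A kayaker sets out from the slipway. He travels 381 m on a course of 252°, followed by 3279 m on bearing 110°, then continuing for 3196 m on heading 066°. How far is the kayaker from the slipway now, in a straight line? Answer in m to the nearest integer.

Leg 1 (252°, 381 m): east 381 sin 252° = -362.35, north 381 cos 252° = -117.74
Leg 2 (110°, 3279 m): east 3279 sin 110° = 3081.25, north 3279 cos 110° = -1121.48
Leg 3 (066°, 3196 m): east 3196 sin 66° = 2919.69, north 3196 cos 66° = 1299.93
Net: 5638.59 east, 60.71 north. Distance = √((5638.59)² + (60.71)²) = 5638.918 m.

5639 m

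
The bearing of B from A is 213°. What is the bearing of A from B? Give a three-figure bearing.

033°

Back-bearing = 213° − 180° = 033°.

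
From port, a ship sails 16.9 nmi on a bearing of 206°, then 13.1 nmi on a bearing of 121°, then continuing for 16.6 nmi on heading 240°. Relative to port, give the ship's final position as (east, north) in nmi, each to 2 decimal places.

(-10.56, -30.24)

Leg 1 (206°, 16.9 nmi): east 16.9 sin 206° = -7.41, north 16.9 cos 206° = -15.19
Leg 2 (121°, 13.1 nmi): east 13.1 sin 121° = 11.23, north 13.1 cos 121° = -6.75
Leg 3 (240°, 16.6 nmi): east 16.6 sin 240° = -14.38, north 16.6 cos 240° = -8.30
Summing: -10.56 nmi east, -30.24 nmi north → (-10.56, -30.24).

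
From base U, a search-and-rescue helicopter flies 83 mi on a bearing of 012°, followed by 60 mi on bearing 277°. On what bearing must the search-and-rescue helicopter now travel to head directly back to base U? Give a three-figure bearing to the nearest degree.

154°

Leg 1 (012°, 83 mi): east 83 sin 12° = 17.26, north 83 cos 12° = 81.19
Leg 2 (277°, 60 mi): east 60 sin 277° = -59.55, north 60 cos 277° = 7.31
Net displacement: -42.30 east, 88.50 north. Direction back to start is (42.30, -88.50): bearing = atan2(42.30, -88.50) mod 360° = 154.46° ≈ 154°.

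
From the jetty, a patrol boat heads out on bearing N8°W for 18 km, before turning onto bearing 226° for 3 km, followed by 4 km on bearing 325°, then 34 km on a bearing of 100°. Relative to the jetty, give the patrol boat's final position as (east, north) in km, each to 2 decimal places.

Leg 1 (N8°W, 18 km): east 18 sin 352° = -2.51, north 18 cos 352° = 17.82
Leg 2 (226°, 3 km): east 3 sin 226° = -2.16, north 3 cos 226° = -2.08
Leg 3 (325°, 4 km): east 4 sin 325° = -2.29, north 4 cos 325° = 3.28
Leg 4 (100°, 34 km): east 34 sin 100° = 33.48, north 34 cos 100° = -5.90
Summing: 26.53 km east, 13.11 km north → (26.53, 13.11).

(26.53, 13.11)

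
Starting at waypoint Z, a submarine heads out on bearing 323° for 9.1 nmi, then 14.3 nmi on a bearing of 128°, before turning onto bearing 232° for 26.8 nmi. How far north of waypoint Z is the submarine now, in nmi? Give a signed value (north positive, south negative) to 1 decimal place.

-18.0 nmi

Leg 1 (323°, 9.1 nmi): east 9.1 sin 323° = -5.48, north 9.1 cos 323° = 7.27
Leg 2 (128°, 14.3 nmi): east 14.3 sin 128° = 11.27, north 14.3 cos 128° = -8.80
Leg 3 (232°, 26.8 nmi): east 26.8 sin 232° = -21.12, north 26.8 cos 232° = -16.50
Net north component: -18.04 nmi.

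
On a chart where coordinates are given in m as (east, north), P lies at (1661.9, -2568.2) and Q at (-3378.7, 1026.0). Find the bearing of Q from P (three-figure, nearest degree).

Δeast = -3378.7 − 1661.9 = -5040.60; Δnorth = 1026.0 − -2568.2 = 3594.20.
Bearing = atan2(Δeast, Δnorth) mod 360° = 305.49° ≈ 305°.

305°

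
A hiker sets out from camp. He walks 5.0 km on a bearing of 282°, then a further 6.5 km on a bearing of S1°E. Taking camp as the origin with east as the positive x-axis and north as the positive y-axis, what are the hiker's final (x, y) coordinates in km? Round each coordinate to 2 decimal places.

(-4.78, -5.46)

Leg 1 (282°, 5.0 km): east 5.0 sin 282° = -4.89, north 5.0 cos 282° = 1.04
Leg 2 (S1°E, 6.5 km): east 6.5 sin 179° = 0.11, north 6.5 cos 179° = -6.50
Summing: -4.78 km east, -5.46 km north → (-4.78, -5.46).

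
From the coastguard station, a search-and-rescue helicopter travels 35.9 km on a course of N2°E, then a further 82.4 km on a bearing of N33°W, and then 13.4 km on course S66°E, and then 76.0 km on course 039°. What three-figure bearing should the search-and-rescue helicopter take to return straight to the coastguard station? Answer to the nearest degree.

Leg 1 (N2°E, 35.9 km): east 35.9 sin 2° = 1.25, north 35.9 cos 2° = 35.88
Leg 2 (N33°W, 82.4 km): east 82.4 sin 327° = -44.88, north 82.4 cos 327° = 69.11
Leg 3 (S66°E, 13.4 km): east 13.4 sin 114° = 12.24, north 13.4 cos 114° = -5.45
Leg 4 (039°, 76.0 km): east 76.0 sin 39° = 47.83, north 76.0 cos 39° = 59.06
Net displacement: 16.44 east, 158.60 north. Direction back to start is (-16.44, -158.60): bearing = atan2(-16.44, -158.60) mod 360° = 185.92° ≈ 186°.

186°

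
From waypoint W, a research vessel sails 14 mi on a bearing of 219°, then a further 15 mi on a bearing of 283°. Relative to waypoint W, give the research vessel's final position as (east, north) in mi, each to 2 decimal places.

Leg 1 (219°, 14 mi): east 14 sin 219° = -8.81, north 14 cos 219° = -10.88
Leg 2 (283°, 15 mi): east 15 sin 283° = -14.62, north 15 cos 283° = 3.37
Summing: -23.43 mi east, -7.51 mi north → (-23.43, -7.51).

(-23.43, -7.51)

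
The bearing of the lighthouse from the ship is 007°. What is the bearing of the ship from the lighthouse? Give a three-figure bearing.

Back-bearing = 007° + 180° = 187°.

187°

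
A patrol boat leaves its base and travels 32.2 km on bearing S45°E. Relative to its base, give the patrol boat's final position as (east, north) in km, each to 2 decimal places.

(22.77, -22.77)

Leg 1 (S45°E, 32.2 km): east 32.2 sin 135° = 22.77, north 32.2 cos 135° = -22.77
Summing: 22.77 km east, -22.77 km north → (22.77, -22.77).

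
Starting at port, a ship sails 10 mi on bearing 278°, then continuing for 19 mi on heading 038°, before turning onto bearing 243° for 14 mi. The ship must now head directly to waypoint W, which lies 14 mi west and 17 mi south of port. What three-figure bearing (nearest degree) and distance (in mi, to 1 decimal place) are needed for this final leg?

Leg 1 (278°, 10 mi): east 10 sin 278° = -9.90, north 10 cos 278° = 1.39
Leg 2 (038°, 19 mi): east 19 sin 38° = 11.70, north 19 cos 38° = 14.97
Leg 3 (243°, 14 mi): east 14 sin 243° = -12.47, north 14 cos 243° = -6.36
Current position: (-10.68, 10.01). Target: (-14, -17). Remaining: Δeast = -3.32, Δnorth = -27.01.
Bearing = atan2(-3.32, -27.01) mod 360° = 187.01°; distance = √((-3.32)² + (-27.01)²) = 27.211 mi.

187°, 27.2 mi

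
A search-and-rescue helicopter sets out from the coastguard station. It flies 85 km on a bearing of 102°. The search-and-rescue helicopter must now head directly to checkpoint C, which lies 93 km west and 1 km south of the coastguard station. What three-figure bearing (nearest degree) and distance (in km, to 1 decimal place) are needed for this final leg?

275°, 176.9 km

Leg 1 (102°, 85 km): east 85 sin 102° = 83.14, north 85 cos 102° = -17.67
Current position: (83.14, -17.67). Target: (-93, -1). Remaining: Δeast = -176.14, Δnorth = 16.67.
Bearing = atan2(-176.14, 16.67) mod 360° = 275.41°; distance = √((-176.14)² + (16.67)²) = 176.930 km.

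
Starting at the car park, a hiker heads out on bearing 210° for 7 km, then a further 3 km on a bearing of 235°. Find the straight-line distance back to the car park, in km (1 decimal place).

9.8 km

Leg 1 (210°, 7 km): east 7 sin 210° = -3.50, north 7 cos 210° = -6.06
Leg 2 (235°, 3 km): east 3 sin 235° = -2.46, north 3 cos 235° = -1.72
Net: -5.96 east, -7.78 north. Distance = √((-5.96)² + (-7.78)²) = 9.801 km.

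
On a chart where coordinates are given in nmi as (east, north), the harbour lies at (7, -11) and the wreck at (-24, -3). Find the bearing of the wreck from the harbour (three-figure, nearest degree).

284°

Δeast = -24 − 7 = -31.00; Δnorth = -3 − -11 = 8.00.
Bearing = atan2(Δeast, Δnorth) mod 360° = 284.47° ≈ 284°.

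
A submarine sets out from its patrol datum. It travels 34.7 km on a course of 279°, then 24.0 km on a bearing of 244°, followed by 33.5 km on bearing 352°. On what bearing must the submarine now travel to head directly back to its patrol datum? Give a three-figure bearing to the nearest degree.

115°

Leg 1 (279°, 34.7 km): east 34.7 sin 279° = -34.27, north 34.7 cos 279° = 5.43
Leg 2 (244°, 24.0 km): east 24.0 sin 244° = -21.57, north 24.0 cos 244° = -10.52
Leg 3 (352°, 33.5 km): east 33.5 sin 352° = -4.66, north 33.5 cos 352° = 33.17
Net displacement: -60.51 east, 28.08 north. Direction back to start is (60.51, -28.08): bearing = atan2(60.51, -28.08) mod 360° = 114.90° ≈ 115°.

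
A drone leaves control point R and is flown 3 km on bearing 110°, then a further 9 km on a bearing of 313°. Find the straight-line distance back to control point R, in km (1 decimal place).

6.3 km

Leg 1 (110°, 3 km): east 3 sin 110° = 2.82, north 3 cos 110° = -1.03
Leg 2 (313°, 9 km): east 9 sin 313° = -6.58, north 9 cos 313° = 6.14
Net: -3.76 east, 5.11 north. Distance = √((-3.76)² + (5.11)²) = 6.348 km.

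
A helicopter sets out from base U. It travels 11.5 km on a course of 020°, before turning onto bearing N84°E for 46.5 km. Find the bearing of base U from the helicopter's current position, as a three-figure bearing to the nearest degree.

253°

Leg 1 (020°, 11.5 km): east 11.5 sin 20° = 3.93, north 11.5 cos 20° = 10.81
Leg 2 (N84°E, 46.5 km): east 46.5 sin 84° = 46.25, north 46.5 cos 84° = 4.86
Net displacement: 50.18 east, 15.67 north. Direction back to start is (-50.18, -15.67): bearing = atan2(-50.18, -15.67) mod 360° = 252.66° ≈ 253°.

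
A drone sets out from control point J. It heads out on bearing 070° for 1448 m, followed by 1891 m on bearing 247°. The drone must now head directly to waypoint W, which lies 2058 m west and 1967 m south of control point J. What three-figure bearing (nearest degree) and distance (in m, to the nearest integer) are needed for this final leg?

Leg 1 (070°, 1448 m): east 1448 sin 70° = 1360.67, north 1448 cos 70° = 495.25
Leg 2 (247°, 1891 m): east 1891 sin 247° = -1740.67, north 1891 cos 247° = -738.87
Current position: (-380.00, -243.63). Target: (-2058, -1967). Remaining: Δeast = -1678.00, Δnorth = -1723.37.
Bearing = atan2(-1678.00, -1723.37) mod 360° = 224.24°; distance = √((-1678.00)² + (-1723.37)²) = 2405.348 m.

224°, 2405 m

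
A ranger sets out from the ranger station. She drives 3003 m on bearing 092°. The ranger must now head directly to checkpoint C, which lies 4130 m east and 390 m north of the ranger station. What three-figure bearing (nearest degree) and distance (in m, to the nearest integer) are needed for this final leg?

Leg 1 (092°, 3003 m): east 3003 sin 92° = 3001.17, north 3003 cos 92° = -104.80
Current position: (3001.17, -104.80). Target: (4130, 390). Remaining: Δeast = 1128.83, Δnorth = 494.80.
Bearing = atan2(1128.83, 494.80) mod 360° = 66.33°; distance = √((1128.83)² + (494.80)²) = 1232.512 m.

066°, 1233 m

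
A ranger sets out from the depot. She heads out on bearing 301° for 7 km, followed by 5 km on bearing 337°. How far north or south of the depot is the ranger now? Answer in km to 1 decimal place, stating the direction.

Leg 1 (301°, 7 km): east 7 sin 301° = -6.00, north 7 cos 301° = 3.61
Leg 2 (337°, 5 km): east 5 sin 337° = -1.95, north 5 cos 337° = 4.60
Net north component: 8.21 km.

8.2 km north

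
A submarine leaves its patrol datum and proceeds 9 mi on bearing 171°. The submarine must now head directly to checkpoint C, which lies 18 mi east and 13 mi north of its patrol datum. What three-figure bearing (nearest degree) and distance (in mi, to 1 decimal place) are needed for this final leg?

Leg 1 (171°, 9 mi): east 9 sin 171° = 1.41, north 9 cos 171° = -8.89
Current position: (1.41, -8.89). Target: (18, 13). Remaining: Δeast = 16.59, Δnorth = 21.89.
Bearing = atan2(16.59, 21.89) mod 360° = 37.16°; distance = √((16.59)² + (21.89)²) = 27.467 mi.

037°, 27.5 mi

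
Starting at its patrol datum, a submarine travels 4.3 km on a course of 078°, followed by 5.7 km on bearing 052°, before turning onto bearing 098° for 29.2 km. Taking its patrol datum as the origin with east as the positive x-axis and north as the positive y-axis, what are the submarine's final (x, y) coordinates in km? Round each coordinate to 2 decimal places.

(37.61, 0.34)

Leg 1 (078°, 4.3 km): east 4.3 sin 78° = 4.21, north 4.3 cos 78° = 0.89
Leg 2 (052°, 5.7 km): east 5.7 sin 52° = 4.49, north 5.7 cos 52° = 3.51
Leg 3 (098°, 29.2 km): east 29.2 sin 98° = 28.92, north 29.2 cos 98° = -4.06
Summing: 37.61 km east, 0.34 km north → (37.61, 0.34).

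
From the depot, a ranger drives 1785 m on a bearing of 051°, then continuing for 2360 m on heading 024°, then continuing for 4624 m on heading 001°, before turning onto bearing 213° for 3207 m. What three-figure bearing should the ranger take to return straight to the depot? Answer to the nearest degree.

Leg 1 (051°, 1785 m): east 1785 sin 51° = 1387.21, north 1785 cos 51° = 1123.34
Leg 2 (024°, 2360 m): east 2360 sin 24° = 959.90, north 2360 cos 24° = 2155.97
Leg 3 (001°, 4624 m): east 4624 sin 1° = 80.70, north 4624 cos 1° = 4623.30
Leg 4 (213°, 3207 m): east 3207 sin 213° = -1746.66, north 3207 cos 213° = -2689.62
Net displacement: 681.15 east, 5212.98 north. Direction back to start is (-681.15, -5212.98): bearing = atan2(-681.15, -5212.98) mod 360° = 187.44° ≈ 187°.

187°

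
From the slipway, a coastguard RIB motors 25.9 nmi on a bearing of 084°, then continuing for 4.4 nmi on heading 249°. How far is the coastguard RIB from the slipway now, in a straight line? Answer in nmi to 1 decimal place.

21.7 nmi

Leg 1 (084°, 25.9 nmi): east 25.9 sin 84° = 25.76, north 25.9 cos 84° = 2.71
Leg 2 (249°, 4.4 nmi): east 4.4 sin 249° = -4.11, north 4.4 cos 249° = -1.58
Net: 21.65 east, 1.13 north. Distance = √((21.65)² + (1.13)²) = 21.680 nmi.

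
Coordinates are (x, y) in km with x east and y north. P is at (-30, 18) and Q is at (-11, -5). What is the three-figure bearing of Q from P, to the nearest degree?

140°

Δeast = -11 − -30 = 19.00; Δnorth = -5 − 18 = -23.00.
Bearing = atan2(Δeast, Δnorth) mod 360° = 140.44° ≈ 140°.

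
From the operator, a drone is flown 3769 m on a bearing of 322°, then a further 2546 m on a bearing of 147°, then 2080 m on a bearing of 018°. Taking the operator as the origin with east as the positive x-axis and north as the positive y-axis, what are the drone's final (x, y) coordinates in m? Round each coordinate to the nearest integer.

Leg 1 (322°, 3769 m): east 3769 sin 322° = -2320.43, north 3769 cos 322° = 2970.01
Leg 2 (147°, 2546 m): east 2546 sin 147° = 1386.65, north 2546 cos 147° = -2135.26
Leg 3 (018°, 2080 m): east 2080 sin 18° = 642.76, north 2080 cos 18° = 1978.20
Summing: -291.02 m east, 2812.95 m north → (-291, 2813).

(-291, 2813)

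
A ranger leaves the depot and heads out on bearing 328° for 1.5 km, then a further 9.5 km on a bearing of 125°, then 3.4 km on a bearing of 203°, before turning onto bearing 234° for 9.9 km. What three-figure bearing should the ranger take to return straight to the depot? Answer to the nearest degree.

010°

Leg 1 (328°, 1.5 km): east 1.5 sin 328° = -0.79, north 1.5 cos 328° = 1.27
Leg 2 (125°, 9.5 km): east 9.5 sin 125° = 7.78, north 9.5 cos 125° = -5.45
Leg 3 (203°, 3.4 km): east 3.4 sin 203° = -1.33, north 3.4 cos 203° = -3.13
Leg 4 (234°, 9.9 km): east 9.9 sin 234° = -8.01, north 9.9 cos 234° = -5.82
Net displacement: -2.35 east, -13.13 north. Direction back to start is (2.35, 13.13): bearing = atan2(2.35, 13.13) mod 360° = 10.15° ≈ 010°.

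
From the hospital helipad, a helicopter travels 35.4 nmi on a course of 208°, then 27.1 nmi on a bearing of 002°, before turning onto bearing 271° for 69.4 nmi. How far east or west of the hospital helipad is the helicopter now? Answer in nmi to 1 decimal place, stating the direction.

Leg 1 (208°, 35.4 nmi): east 35.4 sin 208° = -16.62, north 35.4 cos 208° = -31.26
Leg 2 (002°, 27.1 nmi): east 27.1 sin 2° = 0.95, north 27.1 cos 2° = 27.08
Leg 3 (271°, 69.4 nmi): east 69.4 sin 271° = -69.39, north 69.4 cos 271° = 1.21
Net east component: -85.06 nmi.

85.1 nmi west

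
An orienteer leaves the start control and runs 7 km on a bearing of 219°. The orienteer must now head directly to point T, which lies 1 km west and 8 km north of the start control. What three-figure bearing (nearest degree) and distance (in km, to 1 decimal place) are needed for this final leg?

Leg 1 (219°, 7 km): east 7 sin 219° = -4.41, north 7 cos 219° = -5.44
Current position: (-4.41, -5.44). Target: (-1, 8). Remaining: Δeast = 3.41, Δnorth = 13.44.
Bearing = atan2(3.41, 13.44) mod 360° = 14.22°; distance = √((3.41)² + (13.44)²) = 13.865 km.

014°, 13.9 km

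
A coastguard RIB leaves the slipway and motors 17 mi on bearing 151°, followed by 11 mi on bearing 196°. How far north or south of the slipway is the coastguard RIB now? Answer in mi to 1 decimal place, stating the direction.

25.4 mi south

Leg 1 (151°, 17 mi): east 17 sin 151° = 8.24, north 17 cos 151° = -14.87
Leg 2 (196°, 11 mi): east 11 sin 196° = -3.03, north 11 cos 196° = -10.57
Net north component: -25.44 mi.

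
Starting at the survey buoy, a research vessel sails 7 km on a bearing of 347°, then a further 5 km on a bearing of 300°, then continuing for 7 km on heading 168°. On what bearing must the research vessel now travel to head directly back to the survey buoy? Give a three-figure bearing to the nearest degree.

119°

Leg 1 (347°, 7 km): east 7 sin 347° = -1.57, north 7 cos 347° = 6.82
Leg 2 (300°, 5 km): east 5 sin 300° = -4.33, north 5 cos 300° = 2.50
Leg 3 (168°, 7 km): east 7 sin 168° = 1.46, north 7 cos 168° = -6.85
Net displacement: -4.45 east, 2.47 north. Direction back to start is (4.45, -2.47): bearing = atan2(4.45, -2.47) mod 360° = 119.07° ≈ 119°.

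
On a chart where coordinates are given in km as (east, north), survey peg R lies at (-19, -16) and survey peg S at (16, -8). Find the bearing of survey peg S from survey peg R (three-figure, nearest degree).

077°

Δeast = 16 − -19 = 35.00; Δnorth = -8 − -16 = 8.00.
Bearing = atan2(Δeast, Δnorth) mod 360° = 77.12° ≈ 077°.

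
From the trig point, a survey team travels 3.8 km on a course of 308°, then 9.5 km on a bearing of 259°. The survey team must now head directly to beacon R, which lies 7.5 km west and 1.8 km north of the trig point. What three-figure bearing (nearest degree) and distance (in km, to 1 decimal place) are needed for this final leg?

075°, 5.0 km

Leg 1 (308°, 3.8 km): east 3.8 sin 308° = -2.99, north 3.8 cos 308° = 2.34
Leg 2 (259°, 9.5 km): east 9.5 sin 259° = -9.33, north 9.5 cos 259° = -1.81
Current position: (-12.32, 0.53). Target: (-7.5, 1.8). Remaining: Δeast = 4.82, Δnorth = 1.27.
Bearing = atan2(4.82, 1.27) mod 360° = 75.20°; distance = √((4.82)² + (1.27)²) = 4.985 km.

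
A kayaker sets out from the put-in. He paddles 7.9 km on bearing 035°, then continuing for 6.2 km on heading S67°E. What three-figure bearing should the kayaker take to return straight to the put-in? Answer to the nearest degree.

248°

Leg 1 (035°, 7.9 km): east 7.9 sin 35° = 4.53, north 7.9 cos 35° = 6.47
Leg 2 (S67°E, 6.2 km): east 6.2 sin 113° = 5.71, north 6.2 cos 113° = -2.42
Net displacement: 10.24 east, 4.05 north. Direction back to start is (-10.24, -4.05): bearing = atan2(-10.24, -4.05) mod 360° = 248.42° ≈ 248°.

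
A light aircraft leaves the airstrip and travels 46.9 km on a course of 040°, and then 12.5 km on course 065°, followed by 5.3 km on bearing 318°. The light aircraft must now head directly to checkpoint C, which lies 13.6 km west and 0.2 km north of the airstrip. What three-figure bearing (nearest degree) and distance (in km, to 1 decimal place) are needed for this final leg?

229°, 68.4 km

Leg 1 (040°, 46.9 km): east 46.9 sin 40° = 30.15, north 46.9 cos 40° = 35.93
Leg 2 (065°, 12.5 km): east 12.5 sin 65° = 11.33, north 12.5 cos 65° = 5.28
Leg 3 (318°, 5.3 km): east 5.3 sin 318° = -3.55, north 5.3 cos 318° = 3.94
Current position: (37.93, 45.15). Target: (-13.6, 0.2). Remaining: Δeast = -51.53, Δnorth = -44.95.
Bearing = atan2(-51.53, -44.95) mod 360° = 228.90°; distance = √((-51.53)² + (-44.95)²) = 68.379 km.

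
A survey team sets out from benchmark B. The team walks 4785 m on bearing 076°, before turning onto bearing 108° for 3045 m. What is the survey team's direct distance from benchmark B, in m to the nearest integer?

Leg 1 (076°, 4785 m): east 4785 sin 76° = 4642.87, north 4785 cos 76° = 1157.60
Leg 2 (108°, 3045 m): east 3045 sin 108° = 2895.97, north 3045 cos 108° = -940.96
Net: 7538.83 east, 216.64 north. Distance = √((7538.83)² + (216.64)²) = 7541.944 m.

7542 m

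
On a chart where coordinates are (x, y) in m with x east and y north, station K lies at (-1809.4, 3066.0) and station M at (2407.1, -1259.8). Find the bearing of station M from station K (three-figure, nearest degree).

Δeast = 2407.1 − -1809.4 = 4216.50; Δnorth = -1259.8 − 3066.0 = -4325.80.
Bearing = atan2(Δeast, Δnorth) mod 360° = 135.73° ≈ 136°.

136°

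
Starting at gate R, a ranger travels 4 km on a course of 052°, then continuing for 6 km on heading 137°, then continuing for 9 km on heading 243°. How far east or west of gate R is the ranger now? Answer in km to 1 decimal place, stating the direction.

Leg 1 (052°, 4 km): east 4 sin 52° = 3.15, north 4 cos 52° = 2.46
Leg 2 (137°, 6 km): east 6 sin 137° = 4.09, north 6 cos 137° = -4.39
Leg 3 (243°, 9 km): east 9 sin 243° = -8.02, north 9 cos 243° = -4.09
Net east component: -0.78 km.

0.8 km west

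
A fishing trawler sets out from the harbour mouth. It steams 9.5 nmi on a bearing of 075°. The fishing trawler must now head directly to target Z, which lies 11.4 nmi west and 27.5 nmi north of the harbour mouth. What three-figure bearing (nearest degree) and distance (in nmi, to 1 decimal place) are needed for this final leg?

Leg 1 (075°, 9.5 nmi): east 9.5 sin 75° = 9.18, north 9.5 cos 75° = 2.46
Current position: (9.18, 2.46). Target: (-11.4, 27.5). Remaining: Δeast = -20.58, Δnorth = 25.04.
Bearing = atan2(-20.58, 25.04) mod 360° = 320.59°; distance = √((-20.58)² + (25.04)²) = 32.411 nmi.

321°, 32.4 nmi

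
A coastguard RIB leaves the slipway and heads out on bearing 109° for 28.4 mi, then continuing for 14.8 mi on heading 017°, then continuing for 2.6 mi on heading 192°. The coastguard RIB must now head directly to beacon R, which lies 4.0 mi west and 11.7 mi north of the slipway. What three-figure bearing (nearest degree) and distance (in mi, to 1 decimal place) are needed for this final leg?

Leg 1 (109°, 28.4 mi): east 28.4 sin 109° = 26.85, north 28.4 cos 109° = -9.25
Leg 2 (017°, 14.8 mi): east 14.8 sin 17° = 4.33, north 14.8 cos 17° = 14.15
Leg 3 (192°, 2.6 mi): east 2.6 sin 192° = -0.54, north 2.6 cos 192° = -2.54
Current position: (30.64, 2.36). Target: (-4.0, 11.7). Remaining: Δeast = -34.64, Δnorth = 9.34.
Bearing = atan2(-34.64, 9.34) mod 360° = 285.08°; distance = √((-34.64)² + (9.34)²) = 35.875 mi.

285°, 35.9 mi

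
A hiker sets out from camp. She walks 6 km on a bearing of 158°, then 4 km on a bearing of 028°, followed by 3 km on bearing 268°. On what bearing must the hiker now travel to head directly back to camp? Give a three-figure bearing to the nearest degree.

Leg 1 (158°, 6 km): east 6 sin 158° = 2.25, north 6 cos 158° = -5.56
Leg 2 (028°, 4 km): east 4 sin 28° = 1.88, north 4 cos 28° = 3.53
Leg 3 (268°, 3 km): east 3 sin 268° = -3.00, north 3 cos 268° = -0.10
Net displacement: 1.13 east, -2.14 north. Direction back to start is (-1.13, 2.14): bearing = atan2(-1.13, 2.14) mod 360° = 332.18° ≈ 332°.

332°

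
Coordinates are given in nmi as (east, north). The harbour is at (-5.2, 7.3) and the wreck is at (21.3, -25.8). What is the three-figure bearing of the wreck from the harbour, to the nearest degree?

141°

Δeast = 21.3 − -5.2 = 26.50; Δnorth = -25.8 − 7.3 = -33.10.
Bearing = atan2(Δeast, Δnorth) mod 360° = 141.32° ≈ 141°.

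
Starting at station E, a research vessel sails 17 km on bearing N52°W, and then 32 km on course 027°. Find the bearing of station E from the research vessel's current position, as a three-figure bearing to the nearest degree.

Leg 1 (N52°W, 17 km): east 17 sin 308° = -13.40, north 17 cos 308° = 10.47
Leg 2 (027°, 32 km): east 32 sin 27° = 14.53, north 32 cos 27° = 28.51
Net displacement: 1.13 east, 38.98 north. Direction back to start is (-1.13, -38.98): bearing = atan2(-1.13, -38.98) mod 360° = 181.66° ≈ 182°.

182°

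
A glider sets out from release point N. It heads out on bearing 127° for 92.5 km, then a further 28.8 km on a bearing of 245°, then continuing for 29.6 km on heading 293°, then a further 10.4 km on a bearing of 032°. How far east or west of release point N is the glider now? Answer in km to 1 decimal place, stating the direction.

26.0 km east

Leg 1 (127°, 92.5 km): east 92.5 sin 127° = 73.87, north 92.5 cos 127° = -55.67
Leg 2 (245°, 28.8 km): east 28.8 sin 245° = -26.10, north 28.8 cos 245° = -12.17
Leg 3 (293°, 29.6 km): east 29.6 sin 293° = -27.25, north 29.6 cos 293° = 11.57
Leg 4 (032°, 10.4 km): east 10.4 sin 32° = 5.51, north 10.4 cos 32° = 8.82
Net east component: 26.04 km.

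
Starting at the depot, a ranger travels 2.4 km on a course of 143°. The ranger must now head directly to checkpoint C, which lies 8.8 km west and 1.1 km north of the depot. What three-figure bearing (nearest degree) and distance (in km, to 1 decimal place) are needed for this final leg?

Leg 1 (143°, 2.4 km): east 2.4 sin 143° = 1.44, north 2.4 cos 143° = -1.92
Current position: (1.44, -1.92). Target: (-8.8, 1.1). Remaining: Δeast = -10.24, Δnorth = 3.02.
Bearing = atan2(-10.24, 3.02) mod 360° = 286.41°; distance = √((-10.24)² + (3.02)²) = 10.679 km.

286°, 10.7 km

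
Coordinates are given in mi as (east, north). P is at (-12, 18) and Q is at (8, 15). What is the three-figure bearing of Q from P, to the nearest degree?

099°

Δeast = 8 − -12 = 20.00; Δnorth = 15 − 18 = -3.00.
Bearing = atan2(Δeast, Δnorth) mod 360° = 98.53° ≈ 099°.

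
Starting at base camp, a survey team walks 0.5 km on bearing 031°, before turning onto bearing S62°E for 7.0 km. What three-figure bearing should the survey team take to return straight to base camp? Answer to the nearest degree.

294°

Leg 1 (031°, 0.5 km): east 0.5 sin 31° = 0.26, north 0.5 cos 31° = 0.43
Leg 2 (S62°E, 7.0 km): east 7.0 sin 118° = 6.18, north 7.0 cos 118° = -3.29
Net displacement: 6.44 east, -2.86 north. Direction back to start is (-6.44, 2.86): bearing = atan2(-6.44, 2.86) mod 360° = 293.94° ≈ 294°.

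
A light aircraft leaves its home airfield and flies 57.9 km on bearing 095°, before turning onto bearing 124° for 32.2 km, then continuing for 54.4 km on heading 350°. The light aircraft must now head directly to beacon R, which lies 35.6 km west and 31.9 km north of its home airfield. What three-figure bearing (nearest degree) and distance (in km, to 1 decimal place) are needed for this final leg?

271°, 110.5 km

Leg 1 (095°, 57.9 km): east 57.9 sin 95° = 57.68, north 57.9 cos 95° = -5.05
Leg 2 (124°, 32.2 km): east 32.2 sin 124° = 26.70, north 32.2 cos 124° = -18.01
Leg 3 (350°, 54.4 km): east 54.4 sin 350° = -9.45, north 54.4 cos 350° = 53.57
Current position: (74.93, 30.52). Target: (-35.6, 31.9). Remaining: Δeast = -110.53, Δnorth = 1.38.
Bearing = atan2(-110.53, 1.38) mod 360° = 270.71°; distance = √((-110.53)² + (1.38)²) = 110.537 km.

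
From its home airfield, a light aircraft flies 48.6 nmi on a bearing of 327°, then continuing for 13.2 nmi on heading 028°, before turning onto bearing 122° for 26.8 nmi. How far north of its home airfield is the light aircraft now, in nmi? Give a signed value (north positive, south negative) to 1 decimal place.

Leg 1 (327°, 48.6 nmi): east 48.6 sin 327° = -26.47, north 48.6 cos 327° = 40.76
Leg 2 (028°, 13.2 nmi): east 13.2 sin 28° = 6.20, north 13.2 cos 28° = 11.65
Leg 3 (122°, 26.8 nmi): east 26.8 sin 122° = 22.73, north 26.8 cos 122° = -14.20
Net north component: 38.21 nmi.

38.2 nmi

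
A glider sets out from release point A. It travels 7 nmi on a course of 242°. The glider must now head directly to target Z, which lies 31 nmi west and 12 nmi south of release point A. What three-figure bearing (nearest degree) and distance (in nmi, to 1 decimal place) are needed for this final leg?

251°, 26.3 nmi

Leg 1 (242°, 7 nmi): east 7 sin 242° = -6.18, north 7 cos 242° = -3.29
Current position: (-6.18, -3.29). Target: (-31, -12). Remaining: Δeast = -24.82, Δnorth = -8.71.
Bearing = atan2(-24.82, -8.71) mod 360° = 250.65°; distance = √((-24.82)² + (-8.71)²) = 26.305 nmi.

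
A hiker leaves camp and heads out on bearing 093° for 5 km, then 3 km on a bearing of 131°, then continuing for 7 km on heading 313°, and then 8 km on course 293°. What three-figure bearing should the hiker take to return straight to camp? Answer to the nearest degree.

Leg 1 (093°, 5 km): east 5 sin 93° = 4.99, north 5 cos 93° = -0.26
Leg 2 (131°, 3 km): east 3 sin 131° = 2.26, north 3 cos 131° = -1.97
Leg 3 (313°, 7 km): east 7 sin 313° = -5.12, north 7 cos 313° = 4.77
Leg 4 (293°, 8 km): east 8 sin 293° = -7.36, north 8 cos 293° = 3.13
Net displacement: -5.23 east, 5.67 north. Direction back to start is (5.23, -5.67): bearing = atan2(5.23, -5.67) mod 360° = 137.33° ≈ 137°.

137°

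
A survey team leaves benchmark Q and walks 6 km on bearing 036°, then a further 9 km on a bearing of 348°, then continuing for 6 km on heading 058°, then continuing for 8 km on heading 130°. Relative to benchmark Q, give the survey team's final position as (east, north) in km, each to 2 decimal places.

(12.87, 11.69)

Leg 1 (036°, 6 km): east 6 sin 36° = 3.53, north 6 cos 36° = 4.85
Leg 2 (348°, 9 km): east 9 sin 348° = -1.87, north 9 cos 348° = 8.80
Leg 3 (058°, 6 km): east 6 sin 58° = 5.09, north 6 cos 58° = 3.18
Leg 4 (130°, 8 km): east 8 sin 130° = 6.13, north 8 cos 130° = -5.14
Summing: 12.87 km east, 11.69 km north → (12.87, 11.69).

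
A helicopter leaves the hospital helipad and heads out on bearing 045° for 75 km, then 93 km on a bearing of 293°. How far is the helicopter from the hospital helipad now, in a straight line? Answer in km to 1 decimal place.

95.1 km

Leg 1 (045°, 75 km): east 75 sin 45° = 53.03, north 75 cos 45° = 53.03
Leg 2 (293°, 93 km): east 93 sin 293° = -85.61, north 93 cos 293° = 36.34
Net: -32.57 east, 89.37 north. Distance = √((-32.57)² + (89.37)²) = 95.122 km.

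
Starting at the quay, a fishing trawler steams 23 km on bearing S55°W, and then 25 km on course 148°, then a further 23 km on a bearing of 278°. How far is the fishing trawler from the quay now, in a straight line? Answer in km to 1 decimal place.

Leg 1 (S55°W, 23 km): east 23 sin 235° = -18.84, north 23 cos 235° = -13.19
Leg 2 (148°, 25 km): east 25 sin 148° = 13.25, north 25 cos 148° = -21.20
Leg 3 (278°, 23 km): east 23 sin 278° = -22.78, north 23 cos 278° = 3.20
Net: -28.37 east, -31.19 north. Distance = √((-28.37)² + (-31.19)²) = 42.163 km.

42.2 km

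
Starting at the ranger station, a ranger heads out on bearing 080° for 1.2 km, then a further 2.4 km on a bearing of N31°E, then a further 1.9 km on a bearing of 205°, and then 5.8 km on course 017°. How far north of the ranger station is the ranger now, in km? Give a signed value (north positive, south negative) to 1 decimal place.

6.1 km

Leg 1 (080°, 1.2 km): east 1.2 sin 80° = 1.18, north 1.2 cos 80° = 0.21
Leg 2 (N31°E, 2.4 km): east 2.4 sin 31° = 1.24, north 2.4 cos 31° = 2.06
Leg 3 (205°, 1.9 km): east 1.9 sin 205° = -0.80, north 1.9 cos 205° = -1.72
Leg 4 (017°, 5.8 km): east 5.8 sin 17° = 1.70, north 5.8 cos 17° = 5.55
Net north component: 6.09 km.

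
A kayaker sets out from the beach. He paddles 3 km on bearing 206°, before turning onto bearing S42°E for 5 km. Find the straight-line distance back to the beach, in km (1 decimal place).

6.7 km

Leg 1 (206°, 3 km): east 3 sin 206° = -1.32, north 3 cos 206° = -2.70
Leg 2 (S42°E, 5 km): east 5 sin 138° = 3.35, north 5 cos 138° = -3.72
Net: 2.03 east, -6.41 north. Distance = √((2.03)² + (-6.41)²) = 6.726 km.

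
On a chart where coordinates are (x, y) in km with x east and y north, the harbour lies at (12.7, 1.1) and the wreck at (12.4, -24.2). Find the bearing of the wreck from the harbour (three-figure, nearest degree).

181°

Δeast = 12.4 − 12.7 = -0.30; Δnorth = -24.2 − 1.1 = -25.30.
Bearing = atan2(Δeast, Δnorth) mod 360° = 180.68° ≈ 181°.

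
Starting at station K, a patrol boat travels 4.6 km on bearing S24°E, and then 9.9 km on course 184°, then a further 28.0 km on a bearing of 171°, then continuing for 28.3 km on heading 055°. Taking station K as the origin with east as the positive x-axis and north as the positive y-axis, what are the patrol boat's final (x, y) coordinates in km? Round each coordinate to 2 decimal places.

(28.74, -25.50)

Leg 1 (S24°E, 4.6 km): east 4.6 sin 156° = 1.87, north 4.6 cos 156° = -4.20
Leg 2 (184°, 9.9 km): east 9.9 sin 184° = -0.69, north 9.9 cos 184° = -9.88
Leg 3 (171°, 28.0 km): east 28.0 sin 171° = 4.38, north 28.0 cos 171° = -27.66
Leg 4 (055°, 28.3 km): east 28.3 sin 55° = 23.18, north 28.3 cos 55° = 16.23
Summing: 28.74 km east, -25.50 km north → (28.74, -25.50).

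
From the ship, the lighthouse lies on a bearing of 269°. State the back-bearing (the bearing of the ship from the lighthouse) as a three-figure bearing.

089°

Back-bearing = 269° − 180° = 089°.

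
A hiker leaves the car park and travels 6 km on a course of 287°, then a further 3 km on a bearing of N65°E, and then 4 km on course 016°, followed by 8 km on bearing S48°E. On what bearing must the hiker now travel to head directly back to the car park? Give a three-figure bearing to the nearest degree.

Leg 1 (287°, 6 km): east 6 sin 287° = -5.74, north 6 cos 287° = 1.75
Leg 2 (N65°E, 3 km): east 3 sin 65° = 2.72, north 3 cos 65° = 1.27
Leg 3 (016°, 4 km): east 4 sin 16° = 1.10, north 4 cos 16° = 3.85
Leg 4 (S48°E, 8 km): east 8 sin 132° = 5.95, north 8 cos 132° = -5.35
Net displacement: 4.03 east, 1.51 north. Direction back to start is (-4.03, -1.51): bearing = atan2(-4.03, -1.51) mod 360° = 249.40° ≈ 249°.

249°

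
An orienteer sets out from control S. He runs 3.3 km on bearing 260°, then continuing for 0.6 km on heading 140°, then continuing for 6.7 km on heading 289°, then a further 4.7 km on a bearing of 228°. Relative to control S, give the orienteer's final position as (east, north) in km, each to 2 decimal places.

(-12.69, -2.00)

Leg 1 (260°, 3.3 km): east 3.3 sin 260° = -3.25, north 3.3 cos 260° = -0.57
Leg 2 (140°, 0.6 km): east 0.6 sin 140° = 0.39, north 0.6 cos 140° = -0.46
Leg 3 (289°, 6.7 km): east 6.7 sin 289° = -6.33, north 6.7 cos 289° = 2.18
Leg 4 (228°, 4.7 km): east 4.7 sin 228° = -3.49, north 4.7 cos 228° = -3.14
Summing: -12.69 km east, -2.00 km north → (-12.69, -2.00).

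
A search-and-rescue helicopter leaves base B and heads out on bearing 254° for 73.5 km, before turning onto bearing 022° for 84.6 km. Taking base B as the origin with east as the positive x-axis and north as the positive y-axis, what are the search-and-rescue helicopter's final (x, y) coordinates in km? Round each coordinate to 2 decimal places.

(-38.96, 58.18)

Leg 1 (254°, 73.5 km): east 73.5 sin 254° = -70.65, north 73.5 cos 254° = -20.26
Leg 2 (022°, 84.6 km): east 84.6 sin 22° = 31.69, north 84.6 cos 22° = 78.44
Summing: -38.96 km east, 58.18 km north → (-38.96, 58.18).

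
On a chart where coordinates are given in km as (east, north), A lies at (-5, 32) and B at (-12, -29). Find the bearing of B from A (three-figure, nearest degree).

Δeast = -12 − -5 = -7.00; Δnorth = -29 − 32 = -61.00.
Bearing = atan2(Δeast, Δnorth) mod 360° = 186.55° ≈ 187°.

187°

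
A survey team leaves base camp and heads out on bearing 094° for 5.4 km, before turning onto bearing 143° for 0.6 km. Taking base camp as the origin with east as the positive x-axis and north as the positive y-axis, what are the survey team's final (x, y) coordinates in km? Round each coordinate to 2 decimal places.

Leg 1 (094°, 5.4 km): east 5.4 sin 94° = 5.39, north 5.4 cos 94° = -0.38
Leg 2 (143°, 0.6 km): east 0.6 sin 143° = 0.36, north 0.6 cos 143° = -0.48
Summing: 5.75 km east, -0.86 km north → (5.75, -0.86).

(5.75, -0.86)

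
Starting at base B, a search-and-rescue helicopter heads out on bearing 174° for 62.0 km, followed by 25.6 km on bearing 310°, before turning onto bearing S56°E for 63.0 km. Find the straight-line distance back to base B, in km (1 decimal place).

89.4 km

Leg 1 (174°, 62.0 km): east 62.0 sin 174° = 6.48, north 62.0 cos 174° = -61.66
Leg 2 (310°, 25.6 km): east 25.6 sin 310° = -19.61, north 25.6 cos 310° = 16.46
Leg 3 (S56°E, 63.0 km): east 63.0 sin 124° = 52.23, north 63.0 cos 124° = -35.23
Net: 39.10 east, -80.43 north. Distance = √((39.10)² + (-80.43)²) = 89.434 km.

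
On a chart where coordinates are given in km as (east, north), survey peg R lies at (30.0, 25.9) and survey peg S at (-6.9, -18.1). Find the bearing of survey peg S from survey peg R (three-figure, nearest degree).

Δeast = -6.9 − 30.0 = -36.90; Δnorth = -18.1 − 25.9 = -44.00.
Bearing = atan2(Δeast, Δnorth) mod 360° = 219.98° ≈ 220°.

220°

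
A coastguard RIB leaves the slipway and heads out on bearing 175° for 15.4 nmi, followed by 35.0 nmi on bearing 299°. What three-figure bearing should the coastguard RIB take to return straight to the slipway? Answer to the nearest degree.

093°

Leg 1 (175°, 15.4 nmi): east 15.4 sin 175° = 1.34, north 15.4 cos 175° = -15.34
Leg 2 (299°, 35.0 nmi): east 35.0 sin 299° = -30.61, north 35.0 cos 299° = 16.97
Net displacement: -29.27 east, 1.63 north. Direction back to start is (29.27, -1.63): bearing = atan2(29.27, -1.63) mod 360° = 93.18° ≈ 093°.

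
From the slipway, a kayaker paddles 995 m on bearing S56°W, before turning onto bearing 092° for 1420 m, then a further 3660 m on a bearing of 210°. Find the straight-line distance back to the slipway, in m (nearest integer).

Leg 1 (S56°W, 995 m): east 995 sin 236° = -824.89, north 995 cos 236° = -556.40
Leg 2 (092°, 1420 m): east 1420 sin 92° = 1419.13, north 1420 cos 92° = -49.56
Leg 3 (210°, 3660 m): east 3660 sin 210° = -1830.00, north 3660 cos 210° = -3169.65
Net: -1235.76 east, -3775.61 north. Distance = √((-1235.76)² + (-3775.61)²) = 3972.695 m.

3973 m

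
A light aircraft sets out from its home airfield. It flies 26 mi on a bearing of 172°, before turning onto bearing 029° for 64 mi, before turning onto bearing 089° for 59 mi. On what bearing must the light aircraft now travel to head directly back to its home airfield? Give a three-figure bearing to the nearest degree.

Leg 1 (172°, 26 mi): east 26 sin 172° = 3.62, north 26 cos 172° = -25.75
Leg 2 (029°, 64 mi): east 64 sin 29° = 31.03, north 64 cos 29° = 55.98
Leg 3 (089°, 59 mi): east 59 sin 89° = 58.99, north 59 cos 89° = 1.03
Net displacement: 93.64 east, 31.26 north. Direction back to start is (-93.64, -31.26): bearing = atan2(-93.64, -31.26) mod 360° = 251.54° ≈ 252°.

252°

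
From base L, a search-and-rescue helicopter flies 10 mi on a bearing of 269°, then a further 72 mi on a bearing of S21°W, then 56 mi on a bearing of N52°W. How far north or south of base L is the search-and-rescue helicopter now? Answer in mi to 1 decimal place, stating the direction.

Leg 1 (269°, 10 mi): east 10 sin 269° = -10.00, north 10 cos 269° = -0.17
Leg 2 (S21°W, 72 mi): east 72 sin 201° = -25.80, north 72 cos 201° = -67.22
Leg 3 (N52°W, 56 mi): east 56 sin 308° = -44.13, north 56 cos 308° = 34.48
Net north component: -32.92 mi.

32.9 mi south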